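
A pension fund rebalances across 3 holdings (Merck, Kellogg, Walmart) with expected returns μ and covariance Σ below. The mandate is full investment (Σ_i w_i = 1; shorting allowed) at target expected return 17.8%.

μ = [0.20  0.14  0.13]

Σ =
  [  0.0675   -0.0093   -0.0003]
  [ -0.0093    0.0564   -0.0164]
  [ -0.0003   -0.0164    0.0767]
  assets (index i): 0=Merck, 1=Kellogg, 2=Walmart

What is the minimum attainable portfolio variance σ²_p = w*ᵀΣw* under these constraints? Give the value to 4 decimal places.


x=Σ⁻¹μ = [3.4965  3.7914  2.5193]
y=Σ⁻¹𝟙 = [18.5113  26.2257  18.7178]
a=μᵀx=1.557602  b=𝟙ᵀx=9.807167  c=𝟙ᵀy=63.454758  D=ac−b²=2.656753
λ₁=(c·0.178−b)/D = (63.454758·0.178−9.807167)/2.656753 = 0.559999
λ₂=(a−b·0.178)/D = (1.557602−9.807167·0.178)/2.656753 = -0.070791
w* = 0.559999·x + -0.070791·y:
  w_0 = 0.559999·3.4965 + -0.070791·18.5113 = 0.6476  (Merck)
  w_1 = 0.559999·3.7914 + -0.070791·26.2257 = 0.2666  (Kellogg)
  w_2 = 0.559999·2.5193 + -0.070791·18.7178 = 0.0857  (Walmart)
Σw_i=1.0000  μᵀw=0.1780
σ²=wᵀΣw=λ₁·μ_p+λ₂ = 0.559999·0.178 + -0.070791 = 0.028889 ≈ 0.0289

0.0289


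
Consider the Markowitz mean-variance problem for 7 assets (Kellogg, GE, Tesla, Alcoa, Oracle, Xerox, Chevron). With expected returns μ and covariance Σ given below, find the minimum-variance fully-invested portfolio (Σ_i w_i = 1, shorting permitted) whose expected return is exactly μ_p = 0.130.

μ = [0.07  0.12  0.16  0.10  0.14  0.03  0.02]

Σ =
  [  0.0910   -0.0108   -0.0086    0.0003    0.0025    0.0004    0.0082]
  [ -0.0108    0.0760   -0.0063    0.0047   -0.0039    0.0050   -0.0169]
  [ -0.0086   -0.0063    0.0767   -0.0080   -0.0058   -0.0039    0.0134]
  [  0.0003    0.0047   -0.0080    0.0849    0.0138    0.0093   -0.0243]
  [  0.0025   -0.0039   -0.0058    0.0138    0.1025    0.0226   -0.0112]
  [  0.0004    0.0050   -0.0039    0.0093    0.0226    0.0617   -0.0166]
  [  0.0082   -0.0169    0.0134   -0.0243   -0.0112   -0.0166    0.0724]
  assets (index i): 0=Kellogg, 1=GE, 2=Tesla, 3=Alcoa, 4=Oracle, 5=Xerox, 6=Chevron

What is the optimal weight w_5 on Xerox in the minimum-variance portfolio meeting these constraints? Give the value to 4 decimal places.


-0.0678

u=Σ⁻¹μ = [1.1370  2.1328  2.4873  1.2935  1.4888  -0.0517  0.8376]
v=Σ⁻¹𝟙 = [12.1797  19.9408  14.8317  15.9978  7.9049  16.8127  24.7894]
a=μᵀu=1.086465  b=𝟙ᵀu=9.325181  c=𝟙ᵀv=112.456969  D=ac−b²=35.221565
λ₁=(c·0.130−b)/D = (112.456969·0.130−9.325181)/35.221565 = 0.150312
λ₂=(a−b·0.130)/D = (1.086465−9.325181·0.130)/35.221565 = -0.003572
w* = 0.150312·u + -0.003572·v:
  w_0 = 0.150312·1.1370 + -0.003572·12.1797 = 0.1274  (Kellogg)
  w_1 = 0.150312·2.1328 + -0.003572·19.9408 = 0.2494  (GE)
  w_2 = 0.150312·2.4873 + -0.003572·14.8317 = 0.3209  (Tesla)
  w_3 = 0.150312·1.2935 + -0.003572·15.9978 = 0.1373  (Alcoa)
  w_4 = 0.150312·1.4888 + -0.003572·7.9049 = 0.1955  (Oracle)
  w_5 = 0.150312·-0.0517 + -0.003572·16.8127 = -0.0678  (Xerox)
  w_6 = 0.150312·0.8376 + -0.003572·24.7894 = 0.0374  (Chevron)
Σw_i=1.0000  μᵀw=0.1300
σ²=wᵀΣw=λ₁·μ_p+λ₂ = 0.150312·0.130 + -0.003572 = 0.015969 ≈ 0.0160


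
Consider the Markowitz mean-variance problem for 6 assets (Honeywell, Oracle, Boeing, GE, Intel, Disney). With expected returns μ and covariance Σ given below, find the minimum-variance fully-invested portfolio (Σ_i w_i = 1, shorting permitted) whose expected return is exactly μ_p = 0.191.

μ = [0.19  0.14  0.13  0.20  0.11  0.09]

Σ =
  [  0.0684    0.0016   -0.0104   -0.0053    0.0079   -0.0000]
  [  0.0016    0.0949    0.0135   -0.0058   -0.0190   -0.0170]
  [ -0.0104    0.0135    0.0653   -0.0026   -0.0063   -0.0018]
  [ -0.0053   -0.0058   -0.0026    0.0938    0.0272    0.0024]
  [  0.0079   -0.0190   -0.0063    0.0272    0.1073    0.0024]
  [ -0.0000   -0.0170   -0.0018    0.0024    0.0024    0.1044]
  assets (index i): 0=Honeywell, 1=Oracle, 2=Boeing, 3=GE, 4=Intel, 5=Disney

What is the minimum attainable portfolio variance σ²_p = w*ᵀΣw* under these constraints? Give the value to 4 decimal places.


p=Σ⁻¹μ = [3.2077  1.5389  2.3618  2.2723  0.5998  1.0874]
q=Σ⁻¹𝟙 = [16.7261  12.1911  16.9877  10.0938  8.4299  11.4308]
a=μᵀp=1.750254  b=𝟙ᵀp=11.067948  c=𝟙ᵀq=75.859487  D=ac−b²=10.273881
λ₁=(c·0.191−b)/D = (75.859487·0.191−11.067948)/10.273881 = 0.333001
λ₂=(a−b·0.191)/D = (1.750254−11.067948·0.191)/10.273881 = -0.035403
w* = 0.333001·p + -0.035403·q:
  w_0 = 0.333001·3.2077 + -0.035403·16.7261 = 0.4760  (Honeywell)
  w_1 = 0.333001·1.5389 + -0.035403·12.1911 = 0.0809  (Oracle)
  w_2 = 0.333001·2.3618 + -0.035403·16.9877 = 0.1851  (Boeing)
  w_3 = 0.333001·2.2723 + -0.035403·10.0938 = 0.3993  (GE)
  w_4 = 0.333001·0.5998 + -0.035403·8.4299 = -0.0987  (Intel)
  w_5 = 0.333001·1.0874 + -0.035403·11.4308 = -0.0426  (Disney)
Σw_i=1.0000  μᵀw=0.1910
σ²=wᵀΣw=λ₁·μ_p+λ₂ = 0.333001·0.191 + -0.035403 = 0.028200 ≈ 0.0282

0.0282


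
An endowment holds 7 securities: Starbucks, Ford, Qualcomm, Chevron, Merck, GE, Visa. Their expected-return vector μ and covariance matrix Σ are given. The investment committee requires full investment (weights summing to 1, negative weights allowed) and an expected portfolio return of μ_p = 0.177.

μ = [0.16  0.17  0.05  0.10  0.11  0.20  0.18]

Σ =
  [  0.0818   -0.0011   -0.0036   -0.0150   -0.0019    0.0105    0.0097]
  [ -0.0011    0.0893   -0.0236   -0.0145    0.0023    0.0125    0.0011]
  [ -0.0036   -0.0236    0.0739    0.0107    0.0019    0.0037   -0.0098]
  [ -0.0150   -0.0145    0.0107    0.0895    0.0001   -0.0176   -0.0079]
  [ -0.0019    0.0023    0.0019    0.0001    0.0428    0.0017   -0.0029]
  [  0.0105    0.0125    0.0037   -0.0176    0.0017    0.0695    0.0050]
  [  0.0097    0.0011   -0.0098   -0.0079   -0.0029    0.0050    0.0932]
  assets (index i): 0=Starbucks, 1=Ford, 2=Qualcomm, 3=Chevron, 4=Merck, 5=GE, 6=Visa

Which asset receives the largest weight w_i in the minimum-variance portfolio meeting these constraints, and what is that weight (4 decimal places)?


p=Σ⁻¹μ = [1.9670  2.1829  1.2042  2.3208  2.5149  2.5084  1.9679]
q=Σ⁻¹𝟙 = [13.9987  16.4883  17.4642  17.4084  22.6799  11.3336  12.4877]
a=μᵀp=2.110649  b=𝟙ᵀp=14.666142  c=𝟙ᵀq=111.860727  D=ac−b²=21.003053
λ₁=(c·0.177−b)/D = (111.860727·0.177−14.666142)/21.003053 = 0.244403
λ₂=(a−b·0.177)/D = (2.110649−14.666142·0.177)/21.003053 = -0.023104
w* = 0.244403·p + -0.023104·q:
  w_0 = 0.244403·1.9670 + -0.023104·13.9987 = 0.1573  (Starbucks)
  w_1 = 0.244403·2.1829 + -0.023104·16.4883 = 0.1526  (Ford)
  w_2 = 0.244403·1.2042 + -0.023104·17.4642 = -0.1092  (Qualcomm)
  w_3 = 0.244403·2.3208 + -0.023104·17.4084 = 0.1650  (Chevron)
  w_4 = 0.244403·2.5149 + -0.023104·22.6799 = 0.0907  (Merck)
  w_5 = 0.244403·2.5084 + -0.023104·11.3336 = 0.3512  (GE)
  w_6 = 0.244403·1.9679 + -0.023104·12.4877 = 0.1924  (Visa)
Σw_i=1.0000  μᵀw=0.1770
σ²=wᵀΣw=λ₁·μ_p+λ₂ = 0.244403·0.177 + -0.023104 = 0.020155 ≈ 0.0202

GE (0.3512)


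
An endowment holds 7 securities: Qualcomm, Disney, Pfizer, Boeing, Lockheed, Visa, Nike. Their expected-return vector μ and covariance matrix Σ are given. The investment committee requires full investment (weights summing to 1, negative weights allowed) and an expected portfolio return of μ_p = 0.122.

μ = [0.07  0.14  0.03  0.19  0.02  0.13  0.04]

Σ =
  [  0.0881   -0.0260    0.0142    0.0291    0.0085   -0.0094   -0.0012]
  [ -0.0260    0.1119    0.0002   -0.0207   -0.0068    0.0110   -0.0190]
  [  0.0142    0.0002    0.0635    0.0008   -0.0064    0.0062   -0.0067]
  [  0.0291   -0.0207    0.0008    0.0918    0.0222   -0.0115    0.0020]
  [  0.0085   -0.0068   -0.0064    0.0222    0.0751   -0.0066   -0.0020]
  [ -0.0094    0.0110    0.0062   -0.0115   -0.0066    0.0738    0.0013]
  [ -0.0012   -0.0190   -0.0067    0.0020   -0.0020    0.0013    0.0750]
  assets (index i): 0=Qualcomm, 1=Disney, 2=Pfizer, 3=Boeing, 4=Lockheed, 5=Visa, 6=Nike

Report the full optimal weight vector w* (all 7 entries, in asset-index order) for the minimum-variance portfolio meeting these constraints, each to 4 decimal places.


0.0963  0.2147  0.0559  0.2604  0.0194  0.2170  0.1363

x=Σ⁻¹μ = [0.7130  1.8389  0.1658  2.5229  -0.1859  1.9246  0.9198]
y=Σ⁻¹𝟙 = [11.0387  15.7876  15.1716  8.7569  13.8954  13.6051  18.7660]
a=μᵀx=1.074959  b=𝟙ᵀx=7.899143  c=𝟙ᵀy=97.021331  D=ac−b²=41.897460
λ₁=(c·0.122−b)/D = (97.021331·0.122−7.899143)/41.897460 = 0.093978
λ₂=(a−b·0.122)/D = (1.074959−7.899143·0.122)/41.897460 = 0.002656
w* = 0.093978·x + 0.002656·y:
  w_0 = 0.093978·0.7130 + 0.002656·11.0387 = 0.0963  (Qualcomm)
  w_1 = 0.093978·1.8389 + 0.002656·15.7876 = 0.2147  (Disney)
  w_2 = 0.093978·0.1658 + 0.002656·15.1716 = 0.0559  (Pfizer)
  w_3 = 0.093978·2.5229 + 0.002656·8.7569 = 0.2604  (Boeing)
  w_4 = 0.093978·-0.1859 + 0.002656·13.8954 = 0.0194  (Lockheed)
  w_5 = 0.093978·1.9246 + 0.002656·13.6051 = 0.2170  (Visa)
  w_6 = 0.093978·0.9198 + 0.002656·18.7660 = 0.1363  (Nike)
Σw_i=1.0000  μᵀw=0.1220
σ²=wᵀΣw=λ₁·μ_p+λ₂ = 0.093978·0.122 + 0.002656 = 0.014121 ≈ 0.0141


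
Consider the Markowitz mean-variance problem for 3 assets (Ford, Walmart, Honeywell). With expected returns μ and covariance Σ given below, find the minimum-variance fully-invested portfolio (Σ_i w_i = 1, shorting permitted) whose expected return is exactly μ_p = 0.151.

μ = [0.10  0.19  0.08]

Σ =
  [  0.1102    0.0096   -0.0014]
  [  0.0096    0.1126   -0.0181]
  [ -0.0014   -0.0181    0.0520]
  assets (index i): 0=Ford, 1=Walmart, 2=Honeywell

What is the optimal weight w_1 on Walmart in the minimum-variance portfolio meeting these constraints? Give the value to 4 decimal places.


0.6303

g=Σ⁻¹μ = [0.7632  1.9839  2.2496]
h=Σ⁻¹𝟙 = [8.3319  11.9676  23.6207]
a=μᵀg=0.633231  b=𝟙ᵀg=4.996691  c=𝟙ᵀh=43.920242  D=ac−b²=2.844757
λ₁=(c·0.151−b)/D = (43.920242·0.151−4.996691)/2.844757 = 0.574835
λ₂=(a−b·0.151)/D = (0.633231−4.996691·0.151)/2.844757 = -0.042629
w* = 0.574835·g + -0.042629·h:
  w_0 = 0.574835·0.7632 + -0.042629·8.3319 = 0.0835  (Ford)
  w_1 = 0.574835·1.9839 + -0.042629·11.9676 = 0.6303  (Walmart)
  w_2 = 0.574835·2.2496 + -0.042629·23.6207 = 0.2862  (Honeywell)
Σw_i=1.0000  μᵀw=0.1510
σ²=wᵀΣw=λ₁·μ_p+λ₂ = 0.574835·0.151 + -0.042629 = 0.044171 ≈ 0.0442


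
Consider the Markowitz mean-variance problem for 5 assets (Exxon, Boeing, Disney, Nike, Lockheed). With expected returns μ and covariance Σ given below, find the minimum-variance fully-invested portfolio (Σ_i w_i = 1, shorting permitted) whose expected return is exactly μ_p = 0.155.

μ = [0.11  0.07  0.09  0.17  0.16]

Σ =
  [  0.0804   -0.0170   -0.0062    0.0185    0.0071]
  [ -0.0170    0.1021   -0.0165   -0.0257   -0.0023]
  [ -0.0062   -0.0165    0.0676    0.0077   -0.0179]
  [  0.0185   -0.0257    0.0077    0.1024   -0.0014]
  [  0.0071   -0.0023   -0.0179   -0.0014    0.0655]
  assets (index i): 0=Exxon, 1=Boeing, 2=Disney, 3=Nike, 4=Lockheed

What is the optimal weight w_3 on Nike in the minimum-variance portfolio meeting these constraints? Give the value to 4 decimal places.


0.3632

p=Σ⁻¹μ = [1.2715  1.8102  2.5105  1.7383  3.0917]
q=Σ⁻¹𝟙 = [14.1774  19.3668  25.3380  10.4543  21.5583]
a=μᵀp=1.282702  b=𝟙ᵀp=10.422181  c=𝟙ᵀq=90.894879  D=ac−b²=7.969215
λ₁=(c·0.155−b)/D = (90.894879·0.155−10.422181)/7.969215 = 0.460086
λ₂=(a−b·0.155)/D = (1.282702−10.422181·0.155)/7.969215 = -0.041753
w* = 0.460086·p + -0.041753·q:
  w_0 = 0.460086·1.2715 + -0.041753·14.1774 = -0.0069  (Exxon)
  w_1 = 0.460086·1.8102 + -0.041753·19.3668 = 0.0242  (Boeing)
  w_2 = 0.460086·2.5105 + -0.041753·25.3380 = 0.0971  (Disney)
  w_3 = 0.460086·1.7383 + -0.041753·10.4543 = 0.3632  (Nike)
  w_4 = 0.460086·3.0917 + -0.041753·21.5583 = 0.5223  (Lockheed)
Σw_i=1.0000  μᵀw=0.1550
σ²=wᵀΣw=λ₁·μ_p+λ₂ = 0.460086·0.155 + -0.041753 = 0.029561 ≈ 0.0296


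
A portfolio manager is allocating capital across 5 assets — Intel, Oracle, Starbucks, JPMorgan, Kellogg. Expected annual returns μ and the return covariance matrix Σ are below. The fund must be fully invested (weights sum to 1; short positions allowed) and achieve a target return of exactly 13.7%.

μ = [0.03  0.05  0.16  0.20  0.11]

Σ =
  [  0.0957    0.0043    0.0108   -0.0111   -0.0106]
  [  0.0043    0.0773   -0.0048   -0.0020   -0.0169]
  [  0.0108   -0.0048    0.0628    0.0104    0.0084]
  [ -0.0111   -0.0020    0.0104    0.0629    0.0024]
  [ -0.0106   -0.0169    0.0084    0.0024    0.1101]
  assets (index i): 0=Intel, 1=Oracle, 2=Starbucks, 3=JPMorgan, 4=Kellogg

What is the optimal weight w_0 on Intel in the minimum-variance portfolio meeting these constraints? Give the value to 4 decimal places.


0.0941

p=Σ⁻¹μ = [0.5024  1.0319  1.9193  2.9458  0.9952]
q=Σ⁻¹𝟙 = [11.6536  15.8907  10.9157  16.2180  11.4575]
a=μᵀp=1.072386  b=𝟙ᵀp=7.394586  c=𝟙ᵀq=66.135521  D=ac−b²=16.242876
λ₁=(c·0.137−b)/D = (66.135521·0.137−7.394586)/16.242876 = 0.102567
λ₂=(a−b·0.137)/D = (1.072386−7.394586·0.137)/16.242876 = 0.003653
w* = 0.102567·p + 0.003653·q:
  w_0 = 0.102567·0.5024 + 0.003653·11.6536 = 0.0941  (Intel)
  w_1 = 0.102567·1.0319 + 0.003653·15.8907 = 0.1639  (Oracle)
  w_2 = 0.102567·1.9193 + 0.003653·10.9157 = 0.2367  (Starbucks)
  w_3 = 0.102567·2.9458 + 0.003653·16.2180 = 0.3614  (JPMorgan)
  w_4 = 0.102567·0.9952 + 0.003653·11.4575 = 0.1439  (Kellogg)
Σw_i=1.0000  μᵀw=0.1370
σ²=wᵀΣw=λ₁·μ_p+λ₂ = 0.102567·0.137 + 0.003653 = 0.017704 ≈ 0.0177


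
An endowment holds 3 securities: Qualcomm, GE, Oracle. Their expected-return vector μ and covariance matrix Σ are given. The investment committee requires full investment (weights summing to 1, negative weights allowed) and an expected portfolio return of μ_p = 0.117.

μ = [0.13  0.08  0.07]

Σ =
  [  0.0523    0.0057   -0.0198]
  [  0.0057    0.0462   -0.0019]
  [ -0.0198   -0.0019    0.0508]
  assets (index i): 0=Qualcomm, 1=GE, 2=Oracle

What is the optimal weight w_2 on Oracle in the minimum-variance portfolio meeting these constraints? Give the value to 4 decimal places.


0.2346

p=Σ⁻¹μ = [3.3690  1.4288  2.7445]
q=Σ⁻¹𝟙 = [29.0181  19.3694  31.7197]
a=μᵀp=0.744385  b=𝟙ᵀp=7.542272  c=𝟙ᵀq=80.107082  D=ac−b²=2.744631
λ₁=(c·0.117−b)/D = (80.107082·0.117−7.542272)/2.744631 = 0.666850
λ₂=(a−b·0.117)/D = (0.744385−7.542272·0.117)/2.744631 = -0.050302
w* = 0.666850·p + -0.050302·q:
  w_0 = 0.666850·3.3690 + -0.050302·29.0181 = 0.7869  (Qualcomm)
  w_1 = 0.666850·1.4288 + -0.050302·19.3694 = -0.0215  (GE)
  w_2 = 0.666850·2.7445 + -0.050302·31.7197 = 0.2346  (Oracle)
Σw_i=1.0000  μᵀw=0.1170
σ²=wᵀΣw=λ₁·μ_p+λ₂ = 0.666850·0.117 + -0.050302 = 0.027719 ≈ 0.0277


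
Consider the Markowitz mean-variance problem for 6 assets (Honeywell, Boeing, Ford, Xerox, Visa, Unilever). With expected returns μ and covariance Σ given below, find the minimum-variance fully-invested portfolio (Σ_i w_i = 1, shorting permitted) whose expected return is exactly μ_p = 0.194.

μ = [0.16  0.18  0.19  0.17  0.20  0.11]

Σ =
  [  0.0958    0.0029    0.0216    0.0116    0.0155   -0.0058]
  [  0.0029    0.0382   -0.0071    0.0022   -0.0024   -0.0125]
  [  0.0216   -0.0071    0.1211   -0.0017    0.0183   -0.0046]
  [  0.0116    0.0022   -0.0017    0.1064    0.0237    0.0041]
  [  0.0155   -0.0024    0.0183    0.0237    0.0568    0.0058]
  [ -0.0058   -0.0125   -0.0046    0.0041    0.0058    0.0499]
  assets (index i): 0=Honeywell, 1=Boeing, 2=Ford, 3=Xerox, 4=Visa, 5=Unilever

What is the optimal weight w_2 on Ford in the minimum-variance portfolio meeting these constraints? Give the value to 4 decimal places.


u=Σ⁻¹μ = [0.8795  6.2487  1.5723  0.7307  2.3576  3.6828]
v=Σ⁻¹𝟙 = [6.9789  37.2948  8.9720  4.7836  9.3742  29.5381]
a=μᵀu=2.565073  b=𝟙ᵀu=15.471618  c=𝟙ᵀv=96.941644  D=ac−b²=9.291419
λ₁=(c·0.194−b)/D = (96.941644·0.194−15.471618)/9.291419 = 0.358940
λ₂=(a−b·0.194)/D = (2.565073−15.471618·0.194)/9.291419 = -0.046970
w* = 0.358940·u + -0.046970·v:
  w_0 = 0.358940·0.8795 + -0.046970·6.9789 = -0.0121  (Honeywell)
  w_1 = 0.358940·6.2487 + -0.046970·37.2948 = 0.4911  (Boeing)
  w_2 = 0.358940·1.5723 + -0.046970·8.9720 = 0.1429  (Ford)
  w_3 = 0.358940·0.7307 + -0.046970·4.7836 = 0.0376  (Xerox)
  w_4 = 0.358940·2.3576 + -0.046970·9.3742 = 0.4059  (Visa)
  w_5 = 0.358940·3.6828 + -0.046970·29.5381 = -0.0655  (Unilever)
Σw_i=1.0000  μᵀw=0.1940
σ²=wᵀΣw=λ₁·μ_p+λ₂ = 0.358940·0.194 + -0.046970 = 0.022664 ≈ 0.0227

0.1429


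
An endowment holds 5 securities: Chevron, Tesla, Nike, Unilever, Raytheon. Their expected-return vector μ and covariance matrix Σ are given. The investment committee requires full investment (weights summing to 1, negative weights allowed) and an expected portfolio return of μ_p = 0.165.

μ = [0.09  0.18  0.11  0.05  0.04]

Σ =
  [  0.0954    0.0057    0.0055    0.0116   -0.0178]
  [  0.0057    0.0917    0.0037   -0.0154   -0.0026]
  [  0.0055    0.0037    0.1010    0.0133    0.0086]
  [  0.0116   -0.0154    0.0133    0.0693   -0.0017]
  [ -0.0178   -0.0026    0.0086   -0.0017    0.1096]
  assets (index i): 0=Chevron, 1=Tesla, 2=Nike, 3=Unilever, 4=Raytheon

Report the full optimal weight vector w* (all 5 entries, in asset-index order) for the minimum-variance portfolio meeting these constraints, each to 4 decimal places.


g=Σ⁻¹μ = [0.7547  2.0493  0.8121  0.9067  0.4865]
h=Σ⁻¹𝟙 = [9.5711  12.8540  6.0473  14.7872  10.7383]
a=μᵀg=0.590919  b=𝟙ᵀg=5.009216  c=𝟙ᵀh=53.997911  D=ac−b²=6.816145
λ₁=(c·0.165−b)/D = (53.997911·0.165−5.009216)/6.816145 = 0.572235
λ₂=(a−b·0.165)/D = (0.590919−5.009216·0.165)/6.816145 = -0.034565
w* = 0.572235·g + -0.034565·h:
  w_0 = 0.572235·0.7547 + -0.034565·9.5711 = 0.1010  (Chevron)
  w_1 = 0.572235·2.0493 + -0.034565·12.8540 = 0.7284  (Tesla)
  w_2 = 0.572235·0.8121 + -0.034565·6.0473 = 0.2557  (Nike)
  w_3 = 0.572235·0.9067 + -0.034565·14.7872 = 0.0077  (Unilever)
  w_4 = 0.572235·0.4865 + -0.034565·10.7383 = -0.0928  (Raytheon)
Σw_i=1.0000  μᵀw=0.1650
σ²=wᵀΣw=λ₁·μ_p+λ₂ = 0.572235·0.165 + -0.034565 = 0.059854 ≈ 0.0599

0.1010  0.7284  0.2557  0.0077  -0.0928


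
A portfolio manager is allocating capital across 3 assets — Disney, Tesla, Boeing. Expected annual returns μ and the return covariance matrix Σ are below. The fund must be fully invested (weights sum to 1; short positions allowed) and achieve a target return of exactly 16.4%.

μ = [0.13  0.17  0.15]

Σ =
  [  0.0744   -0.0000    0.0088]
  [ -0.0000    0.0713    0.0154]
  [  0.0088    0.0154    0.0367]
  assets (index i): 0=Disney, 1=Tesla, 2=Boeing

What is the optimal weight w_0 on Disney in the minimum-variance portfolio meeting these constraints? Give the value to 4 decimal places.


u=Σ⁻¹μ = [1.3892  1.7303  3.0280]
v=Σ⁻¹𝟙 = [11.0055  9.5781  20.5899]
a=μᵀu=0.928943  b=𝟙ᵀu=6.147470  c=𝟙ᵀv=41.173458  D=ac−b²=0.456398
λ₁=(c·0.164−b)/D = (41.173458·0.164−6.147470)/0.456398 = 1.325548
λ₂=(a−b·0.164)/D = (0.928943−6.147470·0.164)/0.456398 = -0.173626
w* = 1.325548·u + -0.173626·v:
  w_0 = 1.325548·1.3892 + -0.173626·11.0055 = -0.0694  (Disney)
  w_1 = 1.325548·1.7303 + -0.173626·9.5781 = 0.6306  (Tesla)
  w_2 = 1.325548·3.0280 + -0.173626·20.5899 = 0.4389  (Boeing)
Σw_i=1.0000  μᵀw=0.1640
σ²=wᵀΣw=λ₁·μ_p+λ₂ = 1.325548·0.164 + -0.173626 = 0.043764 ≈ 0.0438

-0.0694


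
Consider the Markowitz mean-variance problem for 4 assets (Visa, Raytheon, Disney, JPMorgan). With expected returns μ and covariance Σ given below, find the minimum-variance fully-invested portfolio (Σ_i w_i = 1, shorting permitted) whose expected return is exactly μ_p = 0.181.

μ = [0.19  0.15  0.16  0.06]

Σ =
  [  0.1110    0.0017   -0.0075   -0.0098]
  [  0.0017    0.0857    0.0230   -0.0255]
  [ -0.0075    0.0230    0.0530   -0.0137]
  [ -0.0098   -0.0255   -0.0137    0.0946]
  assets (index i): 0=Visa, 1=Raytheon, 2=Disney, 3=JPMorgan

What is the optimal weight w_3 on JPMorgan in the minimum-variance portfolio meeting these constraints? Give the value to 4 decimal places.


u=Σ⁻¹μ = [2.0511  1.3610  3.1501  1.6698]
v=Σ⁻¹𝟙 = [11.7709  11.2927  20.2246  17.7632]
a=μᵀu=1.198078  b=𝟙ᵀu=8.232098  c=𝟙ᵀv=61.051348  D=ac−b²=5.376863
λ₁=(c·0.181−b)/D = (61.051348·0.181−8.232098)/5.376863 = 0.524134
λ₂=(a−b·0.181)/D = (1.198078−8.232098·0.181)/5.376863 = -0.054294
w* = 0.524134·u + -0.054294·v:
  w_0 = 0.524134·2.0511 + -0.054294·11.7709 = 0.4360  (Visa)
  w_1 = 0.524134·1.3610 + -0.054294·11.2927 = 0.1002  (Raytheon)
  w_2 = 0.524134·3.1501 + -0.054294·20.2246 = 0.5530  (Disney)
  w_3 = 0.524134·1.6698 + -0.054294·17.7632 = -0.0892  (JPMorgan)
Σw_i=1.0000  μᵀw=0.1810
σ²=wᵀΣw=λ₁·μ_p+λ₂ = 0.524134·0.181 + -0.054294 = 0.040574 ≈ 0.0406

-0.0892


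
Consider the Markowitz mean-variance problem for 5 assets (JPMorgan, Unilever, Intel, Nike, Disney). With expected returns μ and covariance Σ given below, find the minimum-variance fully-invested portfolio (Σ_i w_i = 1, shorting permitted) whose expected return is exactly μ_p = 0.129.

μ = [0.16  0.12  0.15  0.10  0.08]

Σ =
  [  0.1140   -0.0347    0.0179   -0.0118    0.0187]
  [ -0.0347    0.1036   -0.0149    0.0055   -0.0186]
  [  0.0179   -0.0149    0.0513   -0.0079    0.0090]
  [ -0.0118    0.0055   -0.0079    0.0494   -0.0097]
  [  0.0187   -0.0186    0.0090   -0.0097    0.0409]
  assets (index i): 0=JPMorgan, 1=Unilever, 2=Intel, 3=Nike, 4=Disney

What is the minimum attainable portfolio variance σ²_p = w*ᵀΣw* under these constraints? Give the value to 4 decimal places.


p=Σ⁻¹μ = [1.5729  2.3971  3.1325  3.1000  2.3729]
q=Σ⁻¹𝟙 = [9.4353  19.9363  21.0358  29.8566  31.6543]
a=μᵀp=1.509022  b=𝟙ᵀp=12.575371  c=𝟙ᵀq=111.918262  D=ac−b²=10.747174
λ₁=(c·0.129−b)/D = (111.918262·0.129−12.575371)/10.747174 = 0.173263
λ₂=(a−b·0.129)/D = (1.509022−12.575371·0.129)/10.747174 = -0.010533
w* = 0.173263·p + -0.010533·q:
  w_0 = 0.173263·1.5729 + -0.010533·9.4353 = 0.1732  (JPMorgan)
  w_1 = 0.173263·2.3971 + -0.010533·19.9363 = 0.2053  (Unilever)
  w_2 = 0.173263·3.1325 + -0.010533·21.0358 = 0.3212  (Intel)
  w_3 = 0.173263·3.1000 + -0.010533·29.8566 = 0.2226  (Nike)
  w_4 = 0.173263·2.3729 + -0.010533·31.6543 = 0.0777  (Disney)
Σw_i=1.0000  μᵀw=0.1290
σ²=wᵀΣw=λ₁·μ_p+λ₂ = 0.173263·0.129 + -0.010533 = 0.011818 ≈ 0.0118

0.0118


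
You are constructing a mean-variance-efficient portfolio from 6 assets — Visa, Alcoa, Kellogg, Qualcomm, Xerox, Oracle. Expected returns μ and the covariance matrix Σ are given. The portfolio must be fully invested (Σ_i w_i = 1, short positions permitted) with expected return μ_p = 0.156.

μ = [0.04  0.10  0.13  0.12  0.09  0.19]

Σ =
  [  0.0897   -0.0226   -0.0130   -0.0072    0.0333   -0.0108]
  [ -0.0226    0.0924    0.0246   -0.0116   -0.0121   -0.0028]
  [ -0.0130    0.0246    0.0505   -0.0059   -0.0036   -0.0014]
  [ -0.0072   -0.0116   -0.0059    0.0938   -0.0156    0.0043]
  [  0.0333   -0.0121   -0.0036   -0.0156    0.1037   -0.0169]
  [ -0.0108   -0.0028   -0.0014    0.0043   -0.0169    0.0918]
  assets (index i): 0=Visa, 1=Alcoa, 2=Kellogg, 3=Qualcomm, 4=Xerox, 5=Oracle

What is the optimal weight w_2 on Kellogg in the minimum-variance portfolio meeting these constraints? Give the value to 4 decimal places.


u=Σ⁻¹μ = [1.0192  1.1046  2.6772  1.7883  1.4297  2.4436]
v=Σ⁻¹𝟙 = [16.2945  13.2949  20.6346  16.0878  11.5266  14.8989]
a=μᵀu=1.306800  b=𝟙ᵀu=10.462483  c=𝟙ᵀv=92.737298  D=ac−b²=11.725583
λ₁=(c·0.156−b)/D = (92.737298·0.156−10.462483)/11.725583 = 0.341521
λ₂=(a−b·0.156)/D = (1.306800−10.462483·0.156)/11.725583 = -0.027747
w* = 0.341521·u + -0.027747·v:
  w_0 = 0.341521·1.0192 + -0.027747·16.2945 = -0.1040  (Visa)
  w_1 = 0.341521·1.1046 + -0.027747·13.2949 = 0.0083  (Alcoa)
  w_2 = 0.341521·2.6772 + -0.027747·20.6346 = 0.3418  (Kellogg)
  w_3 = 0.341521·1.7883 + -0.027747·16.0878 = 0.1644  (Qualcomm)
  w_4 = 0.341521·1.4297 + -0.027747·11.5266 = 0.1684  (Xerox)
  w_5 = 0.341521·2.4436 + -0.027747·14.8989 = 0.4211  (Oracle)
Σw_i=1.0000  μᵀw=0.1560
σ²=wᵀΣw=λ₁·μ_p+λ₂ = 0.341521·0.156 + -0.027747 = 0.025531 ≈ 0.0255

0.3418


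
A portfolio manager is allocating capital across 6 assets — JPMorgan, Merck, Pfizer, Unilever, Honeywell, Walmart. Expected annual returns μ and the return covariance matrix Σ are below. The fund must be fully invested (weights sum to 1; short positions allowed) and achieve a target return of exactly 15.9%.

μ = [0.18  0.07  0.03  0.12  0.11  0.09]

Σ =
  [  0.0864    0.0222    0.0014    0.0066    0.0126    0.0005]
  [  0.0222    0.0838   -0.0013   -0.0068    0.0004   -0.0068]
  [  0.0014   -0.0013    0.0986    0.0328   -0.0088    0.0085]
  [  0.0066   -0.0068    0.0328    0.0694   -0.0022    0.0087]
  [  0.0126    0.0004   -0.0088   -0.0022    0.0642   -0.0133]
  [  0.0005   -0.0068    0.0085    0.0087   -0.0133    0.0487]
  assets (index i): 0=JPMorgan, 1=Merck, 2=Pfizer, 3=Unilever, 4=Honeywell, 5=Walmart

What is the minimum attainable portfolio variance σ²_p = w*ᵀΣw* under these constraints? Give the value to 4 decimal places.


p=Σ⁻¹μ = [1.4905  0.7340  -0.2477  1.5584  1.8952  2.2176]
q=Σ⁻¹𝟙 = [3.9579  13.7266  6.7575  9.6857  21.2120  25.2932]
a=μᵀp=0.907302  b=𝟙ᵀp=7.648012  c=𝟙ᵀq=80.632955  D=ac−b²=14.666358
λ₁=(c·0.159−b)/D = (80.632955·0.159−7.648012)/14.666358 = 0.352687
λ₂=(a−b·0.159)/D = (0.907302−7.648012·0.159)/14.666358 = -0.021050
w* = 0.352687·p + -0.021050·q:
  w_0 = 0.352687·1.4905 + -0.021050·3.9579 = 0.4424  (JPMorgan)
  w_1 = 0.352687·0.7340 + -0.021050·13.7266 = -0.0301  (Merck)
  w_2 = 0.352687·-0.2477 + -0.021050·6.7575 = -0.2296  (Pfizer)
  w_3 = 0.352687·1.5584 + -0.021050·9.6857 = 0.3457  (Unilever)
  w_4 = 0.352687·1.8952 + -0.021050·21.2120 = 0.2219  (Honeywell)
  w_5 = 0.352687·2.2176 + -0.021050·25.2932 = 0.2497  (Walmart)
Σw_i=1.0000  μᵀw=0.1590
σ²=wᵀΣw=λ₁·μ_p+λ₂ = 0.352687·0.159 + -0.021050 = 0.035027 ≈ 0.0350

0.0350


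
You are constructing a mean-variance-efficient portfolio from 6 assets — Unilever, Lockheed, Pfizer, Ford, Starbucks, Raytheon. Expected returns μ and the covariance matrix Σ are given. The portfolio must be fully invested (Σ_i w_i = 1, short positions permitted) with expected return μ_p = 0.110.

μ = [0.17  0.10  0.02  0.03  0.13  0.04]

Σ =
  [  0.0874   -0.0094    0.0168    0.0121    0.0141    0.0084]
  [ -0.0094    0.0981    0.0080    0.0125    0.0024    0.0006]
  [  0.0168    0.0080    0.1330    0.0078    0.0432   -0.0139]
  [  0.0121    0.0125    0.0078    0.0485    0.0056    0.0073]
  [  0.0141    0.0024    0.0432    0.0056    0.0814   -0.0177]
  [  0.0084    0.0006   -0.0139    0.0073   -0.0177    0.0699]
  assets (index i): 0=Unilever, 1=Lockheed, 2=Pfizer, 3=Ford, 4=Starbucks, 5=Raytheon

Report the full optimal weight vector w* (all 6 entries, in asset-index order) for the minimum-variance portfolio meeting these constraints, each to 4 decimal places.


g=Σ⁻¹μ = [1.9087  1.2563  -0.6385  -0.3835  1.7440  0.6868]
h=Σ⁻¹𝟙 = [6.5992  8.5819  3.2765  12.5101  11.7143  15.7508]
a=μᵀg=0.680017  b=𝟙ᵀg=4.573775  c=𝟙ᵀh=58.432748  D=ac−b²=18.815860
λ₁=(c·0.110−b)/D = (58.432748·0.110−4.573775)/18.815860 = 0.098525
λ₂=(a−b·0.110)/D = (0.680017−4.573775·0.110)/18.815860 = 0.009402
w* = 0.098525·g + 0.009402·h:
  w_0 = 0.098525·1.9087 + 0.009402·6.5992 = 0.2501  (Unilever)
  w_1 = 0.098525·1.2563 + 0.009402·8.5819 = 0.2045  (Lockheed)
  w_2 = 0.098525·-0.6385 + 0.009402·3.2765 = -0.0321  (Pfizer)
  w_3 = 0.098525·-0.3835 + 0.009402·12.5101 = 0.0798  (Ford)
  w_4 = 0.098525·1.7440 + 0.009402·11.7143 = 0.2820  (Starbucks)
  w_5 = 0.098525·0.6868 + 0.009402·15.7508 = 0.2157  (Raytheon)
Σw_i=1.0000  μᵀw=0.1100
σ²=wᵀΣw=λ₁·μ_p+λ₂ = 0.098525·0.110 + 0.009402 = 0.020239 ≈ 0.0202

0.2501  0.2045  -0.0321  0.0798  0.2820  0.2157


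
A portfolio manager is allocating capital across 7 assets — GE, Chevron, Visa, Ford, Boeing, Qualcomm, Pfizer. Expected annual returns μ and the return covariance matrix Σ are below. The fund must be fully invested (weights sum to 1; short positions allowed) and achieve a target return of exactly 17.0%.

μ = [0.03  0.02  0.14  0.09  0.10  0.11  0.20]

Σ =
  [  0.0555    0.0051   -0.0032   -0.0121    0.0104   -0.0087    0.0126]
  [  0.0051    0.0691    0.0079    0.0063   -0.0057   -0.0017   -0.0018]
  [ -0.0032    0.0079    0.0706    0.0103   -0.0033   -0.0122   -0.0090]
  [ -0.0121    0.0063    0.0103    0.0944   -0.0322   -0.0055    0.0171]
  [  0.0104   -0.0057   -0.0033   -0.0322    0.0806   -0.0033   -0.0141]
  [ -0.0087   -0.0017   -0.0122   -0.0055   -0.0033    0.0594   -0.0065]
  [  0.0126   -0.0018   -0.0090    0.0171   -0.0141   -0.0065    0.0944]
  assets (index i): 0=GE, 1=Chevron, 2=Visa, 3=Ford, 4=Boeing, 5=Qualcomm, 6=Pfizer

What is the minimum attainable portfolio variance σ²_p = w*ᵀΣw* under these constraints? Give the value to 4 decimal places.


g=Σ⁻¹μ = [0.3584  0.1780  2.7820  1.1876  2.3894  3.0178  2.6890]
h=Σ⁻¹𝟙 = [19.2688  12.1577  18.5675  17.0315  21.6024  27.9185  12.0872]
a=μᵀg=1.619374  b=𝟙ᵀg=12.602212  c=𝟙ᵀh=128.633586  D=ac−b²=49.490147
λ₁=(c·0.170−b)/D = (128.633586·0.170−12.602212)/49.490147 = 0.187219
λ₂=(a−b·0.170)/D = (1.619374−12.602212·0.170)/49.490147 = -0.010568
w* = 0.187219·g + -0.010568·h:
  w_0 = 0.187219·0.3584 + -0.010568·19.2688 = -0.1365  (GE)
  w_1 = 0.187219·0.1780 + -0.010568·12.1577 = -0.0951  (Chevron)
  w_2 = 0.187219·2.7820 + -0.010568·18.5675 = 0.3246  (Visa)
  w_3 = 0.187219·1.1876 + -0.010568·17.0315 = 0.0424  (Ford)
  w_4 = 0.187219·2.3894 + -0.010568·21.6024 = 0.2190  (Boeing)
  w_5 = 0.187219·3.0178 + -0.010568·27.9185 = 0.2699  (Qualcomm)
  w_6 = 0.187219·2.6890 + -0.010568·12.0872 = 0.3757  (Pfizer)
Σw_i=1.0000  μᵀw=0.1700
σ²=wᵀΣw=λ₁·μ_p+λ₂ = 0.187219·0.170 + -0.010568 = 0.021259 ≈ 0.0213

0.0213


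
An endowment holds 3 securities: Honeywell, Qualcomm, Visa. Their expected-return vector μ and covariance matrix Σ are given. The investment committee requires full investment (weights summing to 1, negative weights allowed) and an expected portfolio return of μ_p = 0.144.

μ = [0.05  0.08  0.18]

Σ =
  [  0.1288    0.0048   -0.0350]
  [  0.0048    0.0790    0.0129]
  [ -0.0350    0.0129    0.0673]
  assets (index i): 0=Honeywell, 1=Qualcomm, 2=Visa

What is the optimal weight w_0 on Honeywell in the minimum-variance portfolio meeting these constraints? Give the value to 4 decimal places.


0.2405

p=Σ⁻¹μ = [1.2563  0.4056  3.2502]
q=Σ⁻¹𝟙 = [12.8459  8.6306  19.8852]
a=μᵀp=0.680297  b=𝟙ᵀp=4.912077  c=𝟙ᵀq=41.361725  D=ac−b²=4.009739
λ₁=(c·0.144−b)/D = (41.361725·0.144−4.912077)/4.009739 = 0.260369
λ₂=(a−b·0.144)/D = (0.680297−4.912077·0.144)/4.009739 = -0.006744
w* = 0.260369·p + -0.006744·q:
  w_0 = 0.260369·1.2563 + -0.006744·12.8459 = 0.2405  (Honeywell)
  w_1 = 0.260369·0.4056 + -0.006744·8.6306 = 0.0474  (Qualcomm)
  w_2 = 0.260369·3.2502 + -0.006744·19.8852 = 0.7121  (Visa)
Σw_i=1.0000  μᵀw=0.1440
σ²=wᵀΣw=λ₁·μ_p+λ₂ = 0.260369·0.144 + -0.006744 = 0.030749 ≈ 0.0307


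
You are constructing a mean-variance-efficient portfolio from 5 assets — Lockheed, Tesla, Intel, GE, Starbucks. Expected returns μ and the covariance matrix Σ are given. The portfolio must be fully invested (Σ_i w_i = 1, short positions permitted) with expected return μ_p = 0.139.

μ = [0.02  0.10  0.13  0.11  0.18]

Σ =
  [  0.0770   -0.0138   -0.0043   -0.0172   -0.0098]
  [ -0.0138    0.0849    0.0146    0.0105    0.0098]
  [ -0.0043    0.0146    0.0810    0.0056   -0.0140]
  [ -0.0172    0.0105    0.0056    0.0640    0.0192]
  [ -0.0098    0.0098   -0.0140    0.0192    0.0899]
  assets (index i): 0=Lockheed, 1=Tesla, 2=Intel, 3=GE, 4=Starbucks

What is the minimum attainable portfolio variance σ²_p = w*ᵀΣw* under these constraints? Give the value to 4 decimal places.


u=Σ⁻¹μ = [0.9876  0.6481  1.8265  1.0908  2.0907]
v=Σ⁻¹𝟙 = [20.2009  9.7790  12.5145  15.0568  10.9927]
a=μᵀu=0.818323  b=𝟙ᵀu=6.643734  c=𝟙ᵀv=68.543840  D=ac−b²=11.951771
λ₁=(c·0.139−b)/D = (68.543840·0.139−6.643734)/11.951771 = 0.241291
λ₂=(a−b·0.139)/D = (0.818323−6.643734·0.139)/11.951771 = -0.008798
w* = 0.241291·u + -0.008798·v:
  w_0 = 0.241291·0.9876 + -0.008798·20.2009 = 0.0606  (Lockheed)
  w_1 = 0.241291·0.6481 + -0.008798·9.7790 = 0.0703  (Tesla)
  w_2 = 0.241291·1.8265 + -0.008798·12.5145 = 0.3306  (Intel)
  w_3 = 0.241291·1.0908 + -0.008798·15.0568 = 0.1307  (GE)
  w_4 = 0.241291·2.0907 + -0.008798·10.9927 = 0.4078  (Starbucks)
Σw_i=1.0000  μᵀw=0.1390
σ²=wᵀΣw=λ₁·μ_p+λ₂ = 0.241291·0.139 + -0.008798 = 0.024741 ≈ 0.0247

0.0247


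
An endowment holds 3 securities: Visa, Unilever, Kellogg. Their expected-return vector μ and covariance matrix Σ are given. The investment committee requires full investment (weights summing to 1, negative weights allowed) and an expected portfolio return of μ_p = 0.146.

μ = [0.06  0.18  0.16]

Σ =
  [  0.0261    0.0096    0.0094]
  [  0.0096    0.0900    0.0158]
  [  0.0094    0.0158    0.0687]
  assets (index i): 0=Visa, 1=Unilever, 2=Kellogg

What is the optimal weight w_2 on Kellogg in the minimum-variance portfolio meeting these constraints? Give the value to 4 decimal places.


0.4224

x=Σ⁻¹μ = [1.0662  1.5663  1.8229]
y=Σ⁻¹𝟙 = [32.9644  6.0767  8.6481]
a=μᵀx=0.637558  b=𝟙ᵀx=4.455362  c=𝟙ᵀy=47.689201  D=ac−b²=10.554389
λ₁=(c·0.146−b)/D = (47.689201·0.146−4.455362)/10.554389 = 0.237556
λ₂=(a−b·0.146)/D = (0.637558−4.455362·0.146)/10.554389 = -0.001225
w* = 0.237556·x + -0.001225·y:
  w_0 = 0.237556·1.0662 + -0.001225·32.9644 = 0.2129  (Visa)
  w_1 = 0.237556·1.5663 + -0.001225·6.0767 = 0.3646  (Unilever)
  w_2 = 0.237556·1.8229 + -0.001225·8.6481 = 0.4224  (Kellogg)
Σw_i=1.0000  μᵀw=0.1460
σ²=wᵀΣw=λ₁·μ_p+λ₂ = 0.237556·0.146 + -0.001225 = 0.033459 ≈ 0.0335


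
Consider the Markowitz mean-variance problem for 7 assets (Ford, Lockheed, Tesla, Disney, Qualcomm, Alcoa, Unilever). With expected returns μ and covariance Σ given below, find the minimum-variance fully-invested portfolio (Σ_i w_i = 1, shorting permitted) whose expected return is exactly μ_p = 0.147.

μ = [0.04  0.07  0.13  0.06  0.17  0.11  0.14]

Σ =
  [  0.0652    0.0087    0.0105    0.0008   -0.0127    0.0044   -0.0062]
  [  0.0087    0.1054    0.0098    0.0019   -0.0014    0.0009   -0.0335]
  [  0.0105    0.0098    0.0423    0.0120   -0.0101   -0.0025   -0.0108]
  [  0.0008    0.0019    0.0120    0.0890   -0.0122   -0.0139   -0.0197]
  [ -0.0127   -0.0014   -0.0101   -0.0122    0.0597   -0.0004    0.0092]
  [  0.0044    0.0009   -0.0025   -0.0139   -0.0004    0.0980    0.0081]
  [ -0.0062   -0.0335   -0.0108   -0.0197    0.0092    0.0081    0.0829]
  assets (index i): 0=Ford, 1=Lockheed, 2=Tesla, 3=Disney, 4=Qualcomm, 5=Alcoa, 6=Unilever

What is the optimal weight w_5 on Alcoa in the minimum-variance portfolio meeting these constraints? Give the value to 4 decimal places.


x=Σ⁻¹μ = [0.6910  1.0501  3.8289  1.3505  3.5698  1.1812  2.4730]
y=Σ⁻¹𝟙 = [15.7274  12.8515  23.9245  17.5152  24.7190  10.7640  21.9163]
a=μᵀx=1.762938  b=𝟙ᵀx=14.144356  c=𝟙ᵀy=127.417898  D=ac−b²=24.567045
λ₁=(c·0.147−b)/D = (127.417898·0.147−14.144356)/24.567045 = 0.186676
λ₂=(a−b·0.147)/D = (1.762938−14.144356·0.147)/24.567045 = -0.012874
w* = 0.186676·x + -0.012874·y:
  w_0 = 0.186676·0.6910 + -0.012874·15.7274 = -0.0735  (Ford)
  w_1 = 0.186676·1.0501 + -0.012874·12.8515 = 0.0306  (Lockheed)
  w_2 = 0.186676·3.8289 + -0.012874·23.9245 = 0.4068  (Tesla)
  w_3 = 0.186676·1.3505 + -0.012874·17.5152 = 0.0266  (Disney)
  w_4 = 0.186676·3.5698 + -0.012874·24.7190 = 0.3481  (Qualcomm)
  w_5 = 0.186676·1.1812 + -0.012874·10.7640 = 0.0819  (Alcoa)
  w_6 = 0.186676·2.4730 + -0.012874·21.9163 = 0.1795  (Unilever)
Σw_i=1.0000  μᵀw=0.1470
σ²=wᵀΣw=λ₁·μ_p+λ₂ = 0.186676·0.147 + -0.012874 = 0.014567 ≈ 0.0146

0.0819


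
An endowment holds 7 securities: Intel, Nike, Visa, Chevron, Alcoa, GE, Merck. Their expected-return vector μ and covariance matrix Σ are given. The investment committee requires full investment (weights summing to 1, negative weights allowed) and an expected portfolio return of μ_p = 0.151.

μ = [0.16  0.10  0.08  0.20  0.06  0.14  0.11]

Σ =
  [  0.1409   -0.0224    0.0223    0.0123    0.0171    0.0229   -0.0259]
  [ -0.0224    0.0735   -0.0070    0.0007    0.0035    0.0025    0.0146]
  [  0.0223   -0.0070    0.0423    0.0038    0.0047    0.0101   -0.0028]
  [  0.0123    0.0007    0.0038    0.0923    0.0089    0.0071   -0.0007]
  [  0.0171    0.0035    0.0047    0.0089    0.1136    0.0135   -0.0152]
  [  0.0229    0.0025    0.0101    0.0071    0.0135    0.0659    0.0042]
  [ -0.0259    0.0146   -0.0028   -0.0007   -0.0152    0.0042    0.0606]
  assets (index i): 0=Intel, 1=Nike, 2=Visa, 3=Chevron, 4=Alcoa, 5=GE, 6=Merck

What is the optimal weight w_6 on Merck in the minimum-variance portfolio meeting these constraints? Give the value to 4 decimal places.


x=Σ⁻¹μ = [1.1692  1.3534  1.1758  1.8581  0.2600  1.1023  2.0534]
y=Σ⁻¹𝟙 = [6.8960  13.2897  20.5701  7.9417  7.7542  5.4756  18.8547]
a=μᵀx=1.183881  b=𝟙ᵀx=8.972133  c=𝟙ᵀy=80.782007  D=ac−b²=15.137133
λ₁=(c·0.151−b)/D = (80.782007·0.151−8.972133)/15.137133 = 0.213115
λ₂=(a−b·0.151)/D = (1.183881−8.972133·0.151)/15.137133 = -0.011291
w* = 0.213115·x + -0.011291·y:
  w_0 = 0.213115·1.1692 + -0.011291·6.8960 = 0.1713  (Intel)
  w_1 = 0.213115·1.3534 + -0.011291·13.2897 = 0.1384  (Nike)
  w_2 = 0.213115·1.1758 + -0.011291·20.5701 = 0.0183  (Visa)
  w_3 = 0.213115·1.8581 + -0.011291·7.9417 = 0.3063  (Chevron)
  w_4 = 0.213115·0.2600 + -0.011291·7.7542 = -0.0321  (Alcoa)
  w_5 = 0.213115·1.1023 + -0.011291·5.4756 = 0.1731  (GE)
  w_6 = 0.213115·2.0534 + -0.011291·18.8547 = 0.2247  (Merck)
Σw_i=1.0000  μᵀw=0.1510
σ²=wᵀΣw=λ₁·μ_p+λ₂ = 0.213115·0.151 + -0.011291 = 0.020890 ≈ 0.0209

0.2247


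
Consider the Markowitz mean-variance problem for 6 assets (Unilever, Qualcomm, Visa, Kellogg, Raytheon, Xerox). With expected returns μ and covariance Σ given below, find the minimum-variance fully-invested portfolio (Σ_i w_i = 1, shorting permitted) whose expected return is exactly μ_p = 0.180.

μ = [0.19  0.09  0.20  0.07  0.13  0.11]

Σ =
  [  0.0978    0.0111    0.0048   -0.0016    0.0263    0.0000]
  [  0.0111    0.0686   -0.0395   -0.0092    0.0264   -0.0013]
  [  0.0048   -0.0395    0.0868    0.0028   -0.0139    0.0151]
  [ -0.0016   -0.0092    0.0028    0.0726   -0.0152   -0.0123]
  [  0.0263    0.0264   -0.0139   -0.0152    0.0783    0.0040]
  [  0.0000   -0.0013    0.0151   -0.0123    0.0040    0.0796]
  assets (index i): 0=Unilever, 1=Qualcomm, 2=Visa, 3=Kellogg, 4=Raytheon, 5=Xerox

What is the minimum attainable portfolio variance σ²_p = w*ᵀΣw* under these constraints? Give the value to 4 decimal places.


0.0304

x=Σ⁻¹μ = [1.1417  2.9598  3.5591  1.6348  1.1796  0.9484]
y=Σ⁻¹𝟙 = [3.8575  25.6525  21.9482  20.3140  10.0814  11.4506]
a=μᵀx=1.567234  b=𝟙ᵀx=11.423433  c=𝟙ᵀy=93.304301  D=ac−b²=15.734817
λ₁=(c·0.180−b)/D = (93.304301·0.180−11.423433)/15.734817 = 0.341367
λ₂=(a−b·0.180)/D = (1.567234−11.423433·0.180)/15.734817 = -0.031077
w* = 0.341367·x + -0.031077·y:
  w_0 = 0.341367·1.1417 + -0.031077·3.8575 = 0.2698  (Unilever)
  w_1 = 0.341367·2.9598 + -0.031077·25.6525 = 0.2132  (Qualcomm)
  w_2 = 0.341367·3.5591 + -0.031077·21.9482 = 0.5329  (Visa)
  w_3 = 0.341367·1.6348 + -0.031077·20.3140 = -0.0732  (Kellogg)
  w_4 = 0.341367·1.1796 + -0.031077·10.0814 = 0.0894  (Raytheon)
  w_5 = 0.341367·0.9484 + -0.031077·11.4506 = -0.0321  (Xerox)
Σw_i=1.0000  μᵀw=0.1800
σ²=wᵀΣw=λ₁·μ_p+λ₂ = 0.341367·0.180 + -0.031077 = 0.030369 ≈ 0.0304
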